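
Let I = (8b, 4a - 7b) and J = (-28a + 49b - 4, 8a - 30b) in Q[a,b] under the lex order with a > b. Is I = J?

No, the ideals differ.

For a fixed monomial order, each ideal has a unique reduced Gröbner basis; comparing bases decides equality.
Buchberger on the first generating set:
f_1 = 8b, LT = b.
f_2 = 4a - 7b, LT = a.

S(f_1,f_2): leading monomials are coprime, so the S-polynomial reduces to 0 (Buchberger's first criterion).
Every S-polynomial of the final basis reduces to 0, so we have a Gröbner basis.
Inter-reduce: drop elements whose leading term is divisible by another's, tail-reduce, and make monic.
Reduced Gröbner basis: {a, b}.

Buchberger on the second generating set:
h_1 = -28a + 49b - 4, LT = a.
h_2 = 8a - 30b, LT = a.

S(h_1,h_2): lcm = a. S = 2b + 1/7.
  leading term b: no divisor's leading term divides it; move 2b to the remainder.
  leading term 1: no divisor's leading term divides it; move 1/7 to the remainder.
  remainder 2b + 1/7 ≠ 0; add k_3 = 2b + 1/7 to the basis.

S(h_1,k_3): leading monomials are coprime, so the S-polynomial reduces to 0 (Buchberger's first criterion).
S(h_2,k_3): leading monomials are coprime, so the S-polynomial reduces to 0 (Buchberger's first criterion).
Every S-polynomial of the final basis reduces to 0, so we have a Gröbner basis.
Inter-reduce: drop elements whose leading term is divisible by another's, tail-reduce, and make monic.
Reduced Gröbner basis: {a + 15/56, b + 1/14}.

Since the reduced bases disagree, the two ideals are not the same.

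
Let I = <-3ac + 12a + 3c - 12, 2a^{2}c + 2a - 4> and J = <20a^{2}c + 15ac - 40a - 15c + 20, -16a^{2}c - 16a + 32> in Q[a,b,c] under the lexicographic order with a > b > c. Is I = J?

For a fixed monomial order, each ideal has a unique reduced Gröbner basis; comparing bases decides equality.
Buchberger on the first generating set:
f_1 = -3ac + 12a + 3c - 12, LT = ac.
f_2 = 2a^{2}c + 2a - 4, LT = a^{2}c.

S(f_1,f_2): lcm = a^{2}c. S = -4a^{2} - ac + 3a + 2.
  leading term a^{2}: no divisor's leading term divides it; move -4a^{2} to the remainder.
  leading term ac: subtract (\tfrac{1}{3})·f_1 from -ac + 3a + 2 → -a - c + 6
  leading term a: no divisor's leading term divides it; move -a to the remainder.
  leading term c: no divisor's leading term divides it; move -c to the remainder.
  leading term 1: no divisor's leading term divides it; move 6 to the remainder.
  remainder -4a^{2} - a - c + 6 ≠ 0; add g_3 = -4a^{2} - a - c + 6 to the basis.

S(f_1,g_3): lcm = a^{2}c. S = -4a^{2} - \tfrac{5}{4}ac + 4a - \tfrac{1}{4}c^{2} + \tfrac{3}{2}c.
  leading term a^{2}: subtract (1)·g_3 from -4a^{2} - \tfrac{5}{4}ac + 4a - \tfrac{1}{4}c^{2} + \tfrac{3}{2}c → -\tfrac{5}{4}ac + 5a - \tfrac{1}{4}c^{2} + \tfrac{5}{2}c - 6
  leading term ac: subtract (\tfrac{5}{12})·f_1 from -\tfrac{5}{4}ac + 5a - \tfrac{1}{4}c^{2} + \tfrac{5}{2}c - 6 → -\tfrac{1}{4}c^{2} + \tfrac{5}{4}c - 1
  leading term c^{2}: no divisor's leading term divides it; move -\tfrac{1}{4}c^{2} to the remainder.
  leading term c: no divisor's leading term divides it; move \tfrac{5}{4}c to the remainder.
  leading term 1: no divisor's leading term divides it; move -1 to the remainder.
  remainder -\tfrac{1}{4}c^{2} + \tfrac{5}{4}c - 1 ≠ 0; add g_4 = -\tfrac{1}{4}c^{2} + \tfrac{5}{4}c - 1 to the basis.

The other S-polynomials (S(f_2,g_3), S(f_1,g_4), S(f_2,g_4), S(g_3,g_4)) all reduce to 0 modulo the current basis, so we have a Gröbner basis.
Inter-reduce: drop elements whose leading term is divisible by another's, tail-reduce, and make monic.
Reduced Gröbner basis: {a^{2} + \tfrac{1}{4}a + \tfrac{1}{4}c - \tfrac{3}{2}, ac - 4a - c + 4, c^{2} - 5c + 4}.

Buchberger on the second generating set:
h_1 = 20a^{2}c + 15ac - 40a - 15c + 20, LT = a^{2}c.
h_2 = -16a^{2}c - 16a + 32, LT = a^{2}c.

S(h_1,h_2): lcm = a^{2}c. S = \tfrac{3}{4}ac - 3a - \tfrac{3}{4}c + 3.
  leading term ac: no divisor's leading term divides it; move \tfrac{3}{4}ac to the remainder.
  leading term a: no divisor's leading term divides it; move -3a to the remainder.
  leading term c: no divisor's leading term divides it; move -\tfrac{3}{4}c to the remainder.
  leading term 1: no divisor's leading term divides it; move 3 to the remainder.
  remainder \tfrac{3}{4}ac - 3a - \tfrac{3}{4}c + 3 ≠ 0; add k_3 = \tfrac{3}{4}ac - 3a - \tfrac{3}{4}c + 3 to the basis.

S(h_1,k_3): lcm = a^{2}c. S = 4a^{2} + \tfrac{7}{4}ac - 6a - \tfrac{3}{4}c + 1.
  leading term a^{2}: no divisor's leading term divides it; move 4a^{2} to the remainder.
  leading term ac: subtract (\tfrac{7}{3})·k_3 from \tfrac{7}{4}ac - 6a - \tfrac{3}{4}c + 1 → a + c - 6
  leading term a: no divisor's leading term divides it; move a to the remainder.
  leading term c: no divisor's leading term divides it; move c to the remainder.
  leading term 1: no divisor's leading term divides it; move -6 to the remainder.
  remainder 4a^{2} + a + c - 6 ≠ 0; add k_4 = 4a^{2} + a + c - 6 to the basis.

S(h_1,k_4): lcm = a^{2}c. S = \tfrac{1}{2}ac - 2a - \tfrac{1}{4}c^{2} + \tfrac{3}{4}c + 1.
  leading term ac: subtract (\tfrac{2}{3})·k_3 from \tfrac{1}{2}ac - 2a - \tfrac{1}{4}c^{2} + \tfrac{3}{4}c + 1 → -\tfrac{1}{4}c^{2} + \tfrac{5}{4}c - 1
  leading term c^{2}: no divisor's leading term divides it; move -\tfrac{1}{4}c^{2} to the remainder.
  leading term c: no divisor's leading term divides it; move \tfrac{5}{4}c to the remainder.
  leading term 1: no divisor's leading term divides it; move -1 to the remainder.
  remainder -\tfrac{1}{4}c^{2} + \tfrac{5}{4}c - 1 ≠ 0; add k_5 = -\tfrac{1}{4}c^{2} + \tfrac{5}{4}c - 1 to the basis.

The other S-polynomials (S(h_2,k_3), S(h_2,k_4), S(k_3,k_4), S(h_1,k_5), S(h_2,k_5), S(k_3,k_5), S(k_4,k_5)) all reduce to 0 modulo the current basis, so we have a Gröbner basis.
Inter-reduce: drop elements whose leading term is divisible by another's, tail-reduce, and make monic.
Reduced Gröbner basis: {a^{2} + \tfrac{1}{4}a + \tfrac{1}{4}c - \tfrac{3}{2}, ac - 4a - c + 4, c^{2} - 5c + 4}.

These coincide, so the ideals are equal.

Yes, the ideals are equal.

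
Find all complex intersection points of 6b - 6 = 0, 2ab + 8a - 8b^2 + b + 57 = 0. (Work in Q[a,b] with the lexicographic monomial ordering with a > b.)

Compute a lex Gröbner basis by Buchberger's algorithm.
f_1 = 6b - 6, LT = b.
f_2 = 2ab + 8a - 8b^2 + b + 57, LT = ab.

S(f_1,f_2): lcm = ab. S = -5a + 4b^2 - 1/2b - 57/2.
  leading term a: no divisor's leading term divides it; move -5a to the remainder.
  leading term b^2: subtract (2/3b)·f_1 from 4b^2 - 1/2b - 57/2 → 7/2b - 57/2
  leading term b: subtract (7/12)·f_1 from 7/2b - 57/2 → -25
  leading term 1: no divisor's leading term divides it; move -25 to the remainder.
  remainder -5a - 25 ≠ 0; add h_3 = -5a - 25 to the basis.

S(f_1,h_3): leading monomials are coprime, so the S-polynomial reduces to 0 (Buchberger's first criterion).
S(f_2,h_3): lcm = ab. S = 4a - 4b^2 - 9/2b + 57/2.
  leading term a: subtract (-4/5)·h_3 from 4a - 4b^2 - 9/2b + 57/2 → -4b^2 - 9/2b + 17/2
  leading term b^2: subtract (-2/3b)·f_1 from -4b^2 - 9/2b + 17/2 → -17/2b + 17/2
  leading term b: subtract (-17/12)·f_1 from -17/2b + 17/2 → 0
  remainder 0.

Every S-polynomial of the final basis reduces to 0, so we have a Gröbner basis.
Inter-reduce: drop elements whose leading term is divisible by another's, tail-reduce, and make monic.
Reduced Gröbner basis: {a + 5, b - 1}.

A lex Gröbner basis eliminates variables successively. Here b - 1 depends only on b, with roots {1}; lifting each root through the earlier basis elements recovers the full solutions.
  b = 1: the earlier basis element becomes a + 5 = 0, giving a = -5 — point (-5, 1).
Substituting each solution back into the original system confirms all equations vanish.

{(-5, 1)}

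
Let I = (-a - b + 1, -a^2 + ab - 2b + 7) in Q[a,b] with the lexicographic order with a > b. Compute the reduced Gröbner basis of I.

G = {a + b - 1, b^2 - 1/2b - 3}

This is the nonlinear analogue of row-reducing a linear system.

f_1 = -a - b + 1, LT = a.
f_2 = -a^2 + ab - 2b + 7, LT = a^2.

S(f_1,f_2): lcm = a^2. S = 2ab - a - 2b + 7.
  reduce S modulo (f_1, f_2):
  remainder -2b^2 + b + 6 ≠ 0; add g_3 = -2b^2 + b + 6 to the basis.

The other S-polynomials (S(f_1,g_3), S(f_2,g_3)) all reduce to 0 modulo the current basis, so we have a Gröbner basis.
Inter-reduce: drop elements whose leading term is divisible by another's, tail-reduce, and make monic.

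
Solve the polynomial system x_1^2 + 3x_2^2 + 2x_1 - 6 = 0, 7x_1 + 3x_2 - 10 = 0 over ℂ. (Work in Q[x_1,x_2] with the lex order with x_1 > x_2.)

{(41/26, -9/26), (1, 1)}

Compute a lex Gröbner basis by Buchberger's algorithm.
f_1 = x_1^2 + 2x_1 + 3x_2^2 - 6, LT = x_1^2.
f_2 = 7x_1 + 3x_2 - 10, LT = x_1.

S(f_1,f_2): lcm = x_1^2. S = -3/7x_1x_2 + 24/7x_1 + 3x_2^2 - 6.
  leading term x_1x_2: subtract (-3/49x_2)·f_2 from -3/7x_1x_2 + 24/7x_1 + 3x_2^2 - 6 → 24/7x_1 + 156/49x_2^2 - 30/49x_2 - 6
  leading term x_1: subtract (24/49)·f_2 from 24/7x_1 + 156/49x_2^2 - 30/49x_2 - 6 → 156/49x_2^2 - 102/49x_2 - 54/49
  leading term x_2^2: no divisor's leading term divides it; move 156/49x_2^2 to the remainder.
  leading term x_2: no divisor's leading term divides it; move -102/49x_2 to the remainder.
  leading term 1: no divisor's leading term divides it; move -54/49 to the remainder.
  remainder 156/49x_2^2 - 102/49x_2 - 54/49 ≠ 0; add h_3 = 156/49x_2^2 - 102/49x_2 - 54/49 to the basis.

The other S-polynomials (S(f_1,h_3), S(f_2,h_3)) all reduce to 0 modulo the current basis, so we have a Gröbner basis.
Inter-reduce: drop elements whose leading term is divisible by another's, tail-reduce, and make monic.
Reduced Gröbner basis: {x_1 + 3/7x_2 - 10/7, x_2^2 - 17/26x_2 - 9/26}.

Elimination: the polynomial x_2^2 - 17/26x_2 - 9/26 lies in the elimination ideal for x_2, so x_2 ∈ {-9/26, 1}. For each such x_2, the remaining basis elements (now univariate) give the rest of the solution.
  x_2 = -9/26: the earlier basis element becomes x_1 - 41/26 = 0, giving x_1 = 41/26 — point (41/26, -9/26).
  x_2 = 1: the earlier basis element becomes x_1 - 1 = 0, giving x_1 = 1 — point (1, 1).
Check: every point annihilates each of the original generators.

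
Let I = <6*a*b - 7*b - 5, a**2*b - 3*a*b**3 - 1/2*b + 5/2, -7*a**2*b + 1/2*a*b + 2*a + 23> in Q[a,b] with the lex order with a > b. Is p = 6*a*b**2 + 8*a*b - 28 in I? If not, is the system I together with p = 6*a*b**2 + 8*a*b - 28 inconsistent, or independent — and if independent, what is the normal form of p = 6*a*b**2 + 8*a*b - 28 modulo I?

First compute the reduced Gröbner basis of I by Buchberger's algorithm.
f_1 = 6*a*b - 7*b - 5, LT = a*b.
f_2 = a**2*b - 3*a*b**3 - 1/2*b + 5/2, LT = a**2*b.
f_3 = -7*a**2*b + 1/2*a*b + 2*a + 23, LT = a**2*b.

S(f_1,f_2): lcm = a**2*b. S = 3*a*b**3 - 7/6*a*b - 5/6*a + 1/2*b - 5/2.
  reduce S modulo (f_1, f_2, f_3):
  remainder -5/6*a + 7/2*b**3 + 5/2*b**2 - 31/36*b - 125/36 ≠ 0; add h_4 = -5/6*a + 7/2*b**3 + 5/2*b**2 - 31/36*b - 125/36 to the basis.

S(f_1,f_3): lcm = a**2*b. S = -23/21*a*b - 23/42*a + 23/7.
  reduce S modulo (f_1, f_2, f_3, h_4):
  remainder -23/10*b**3 - 23/14*b**2 - 299/420*b + 391/84 ≠ 0; add h_5 = -23/10*b**3 - 23/14*b**2 - 299/420*b + 391/84 to the basis.

S(f_1,h_4): lcm = a*b. S = 21/5*b**4 + 3*b**3 - 31/30*b**2 - 16/3*b - 5/6.
  reduce S modulo (f_1, f_2, f_3, h_4, h_5):
  remainder -7/3*b**2 + 19/6*b - 5/6 ≠ 0; add h_6 = -7/3*b**2 + 19/6*b - 5/6 to the basis.

S(f_1,h_5): lcm = a*b**3. S = -5/7*a*b**2 - 13/42*a*b + 85/42*a - 7/6*b**3 - 5/6*b**2.
  reduce S modulo (f_1, f_2, f_3, h_4, h_5, h_6):
  remainder -1625/252*b + 1625/252 ≠ 0; add h_7 = -1625/252*b + 1625/252 to the basis.

The other S-polynomials (S(f_2,f_3), S(f_2,h_4), S(f_3,h_4), S(f_2,h_5), S(f_3,h_5), S(h_4,h_5), S(f_1,h_6), S(f_2,h_6), S(f_3,h_6), S(h_4,h_6), S(h_5,h_6), S(f_1,h_7), S(f_2,h_7), S(f_3,h_7), S(h_4,h_7), S(h_5,h_7), S(h_6,h_7)) all reduce to 0 modulo the current basis, so we have a Gröbner basis.
Inter-reduce: drop elements whose leading term is divisible by another's, tail-reduce, and make monic.
Reduced Gröbner basis: {a - 2, b - 1}.
Label its elements g_1 = a - 2, g_2 = b - 1.

Reduce p = 6*a*b**2 + 8*a*b - 28 modulo G:
  leading term a*b**2: subtract (6*b**2)·g_1 from 6*a*b**2 + 8*a*b - 28 → 8*a*b + 12*b**2 - 28
  leading term a*b: subtract (8*b)·g_1 from 8*a*b + 12*b**2 - 28 → 12*b**2 + 16*b - 28
  leading term b**2: subtract (12*b)·g_2 from 12*b**2 + 16*b - 28 → 28*b - 28
  leading term b: subtract (28)·g_2 from 28*b - 28 → 0
  normal form = 0.
Since the normal form is 0, p ∈ I.

6*a*b**2 + 8*a*b - 28 lies in I (it reduces to 0).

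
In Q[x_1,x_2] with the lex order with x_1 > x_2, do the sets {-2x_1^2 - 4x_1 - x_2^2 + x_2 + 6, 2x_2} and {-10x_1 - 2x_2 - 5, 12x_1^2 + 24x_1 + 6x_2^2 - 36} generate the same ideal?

No, the ideals differ.

Two ideals are equal iff their reduced Gröbner bases coincide (the reduced basis is unique for a fixed ordering).
Buchberger on the first generating set:
f_1 = -2x_1^2 - 4x_1 - x_2^2 + x_2 + 6, LT = x_1^2.
f_2 = 2x_2, LT = x_2.

The S-polynomials (S(f_1,f_2)) all reduce to 0 modulo the current basis, so we have a Gröbner basis.
Inter-reduce: drop elements whose leading term is divisible by another's, tail-reduce, and make monic.
Reduced Gröbner basis: {x_1^2 + 2x_1 - 3, x_2}.

Buchberger on the second generating set:
h_1 = -10x_1 - 2x_2 - 5, LT = x_1.
h_2 = 12x_1^2 + 24x_1 + 6x_2^2 - 36, LT = x_1^2.

S(h_1,h_2): lcm = x_1^2. S = 1/5x_1x_2 - 3/2x_1 - 1/2x_2^2 + 3.
  reduce S modulo (h_1, h_2):
  remainder -27/50x_2^2 + 1/5x_2 + 15/4 ≠ 0; add k_3 = -27/50x_2^2 + 1/5x_2 + 15/4 to the basis.

The other S-polynomials (S(h_1,k_3), S(h_2,k_3)) all reduce to 0 modulo the current basis, so we have a Gröbner basis.
Inter-reduce: drop elements whose leading term is divisible by another's, tail-reduce, and make monic.
Reduced Gröbner basis: {x_1 + 1/5x_2 + 1/2, x_2^2 - 10/27x_2 - 125/18}.

The bases are distinct; the ideals are different.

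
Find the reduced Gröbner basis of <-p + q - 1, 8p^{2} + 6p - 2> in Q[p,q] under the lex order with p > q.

G = {p - q + 1, q^{2} - \tfrac{5}{4}q}

f_1 = -p + q - 1, LT = p.
f_2 = 8p^{2} + 6p - 2, LT = p^{2}.

S(f_1,f_2): lcm = p^{2}. S = -pq + \tfrac{1}{4}p + \tfrac{1}{4}.
  leading term pq: subtract (q)·f_1 from -pq + \tfrac{1}{4}p + \tfrac{1}{4} → \tfrac{1}{4}p - q^{2} + q + \tfrac{1}{4}
  leading term p: subtract (-\tfrac{1}{4})·f_1 from \tfrac{1}{4}p - q^{2} + q + \tfrac{1}{4} → -q^{2} + \tfrac{5}{4}q
  leading term q^{2}: no divisor's leading term divides it; move -q^{2} to the remainder.
  leading term q: no divisor's leading term divides it; move \tfrac{5}{4}q to the remainder.
  remainder -q^{2} + \tfrac{5}{4}q ≠ 0; add g_3 = -q^{2} + \tfrac{5}{4}q to the basis.

The other S-polynomials (S(f_1,g_3), S(f_2,g_3)) all reduce to 0 modulo the current basis, so we have a Gröbner basis.
Inter-reduce: drop elements whose leading term is divisible by another's, tail-reduce, and make monic.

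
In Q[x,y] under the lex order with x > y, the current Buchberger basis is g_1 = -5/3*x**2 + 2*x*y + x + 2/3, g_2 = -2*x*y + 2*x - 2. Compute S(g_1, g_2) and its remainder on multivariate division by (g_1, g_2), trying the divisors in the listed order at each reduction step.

S(g_1, g_2) = x**2 - 6/5*x*y**2 - 3/5*x*y - x - 2/5*y; remainder on division = -x + 4/5*y + 1.

lcm(LM(g_1), LM(g_2)) = x**2*y.
S = (lcm/LT(g_1))·g_1 − (lcm/LT(g_2))·g_2 = x**2 - 6/5*x*y**2 - 3/5*x*y - x - 2/5*y.
Reduce S modulo (g_1, g_2) in that order:
  leading term x**2: subtract (-3/5)·g_1 from x**2 - 6/5*x*y**2 - 3/5*x*y - x - 2/5*y → -6/5*x*y**2 + 3/5*x*y - 2/5*x - 2/5*y + 2/5
  leading term x*y**2: subtract (3/5*y)·g_2 from -6/5*x*y**2 + 3/5*x*y - 2/5*x - 2/5*y + 2/5 → -3/5*x*y - 2/5*x + 4/5*y + 2/5
  leading term x*y: subtract (3/10)·g_2 from -3/5*x*y - 2/5*x + 4/5*y + 2/5 → -x + 4/5*y + 1
  leading term x: no divisor's leading term divides it; move -x to the remainder.
  leading term y: no divisor's leading term divides it; move 4/5*y to the remainder.
  leading term 1: no divisor's leading term divides it; move 1 to the remainder.
The remainder -x + 4/5*y + 1 is nonzero, so it would be added as the next basis element.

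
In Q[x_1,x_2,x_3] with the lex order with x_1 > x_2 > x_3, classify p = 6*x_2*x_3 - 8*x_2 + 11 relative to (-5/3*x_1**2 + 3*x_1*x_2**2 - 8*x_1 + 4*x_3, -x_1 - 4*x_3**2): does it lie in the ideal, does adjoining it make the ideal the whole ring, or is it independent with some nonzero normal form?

First compute the reduced Gröbner basis of I by Buchberger's algorithm.
f_1 = -5/3*x_1**2 + 3*x_1*x_2**2 - 8*x_1 + 4*x_3, LT = x_1**2.
f_2 = -x_1 - 4*x_3**2, LT = x_1.

S(f_1,f_2): lcm = x_1**2. S = -9/5*x_1*x_2**2 - 4*x_1*x_3**2 + 24/5*x_1 - 12/5*x_3.
  reduce S modulo (f_1, f_2):
  remainder 36/5*x_2**2*x_3**2 + 16*x_3**4 - 96/5*x_3**2 - 12/5*x_3 ≠ 0; add h_3 = 36/5*x_2**2*x_3**2 + 16*x_3**4 - 96/5*x_3**2 - 12/5*x_3 to the basis.

The other S-polynomials (S(f_1,h_3), S(f_2,h_3)) all reduce to 0 modulo the current basis, so we have a Gröbner basis.
Inter-reduce: drop elements whose leading term is divisible by another's, tail-reduce, and make monic.
Reduced Gröbner basis: {x_1 + 4*x_3**2, x_2**2*x_3**2 + 20/9*x_3**4 - 8/3*x_3**2 - 1/3*x_3}.
Label its elements g_1 = x_1 + 4*x_3**2, g_2 = x_2**2*x_3**2 + 20/9*x_3**4 - 8/3*x_3**2 - 1/3*x_3.

Reduce p = 6*x_2*x_3 - 8*x_2 + 11 modulo G:
  leading term x_2*x_3: no divisor's leading term divides it; move 6*x_2*x_3 to the remainder.
  leading term x_2: no divisor's leading term divides it; move -8*x_2 to the remainder.
  leading term 1: no divisor's leading term divides it; move 11 to the remainder.
  normal form = 6*x_2*x_3 - 8*x_2 + 11.
The normal form is nonzero, so p ∉ I. Since p minus its normal form lies in I, I + (p) = I + (r) where r = 6*x_2*x_3 - 8*x_2 + 11; decide whether this ideal is the whole ring.
Run Buchberger on G together with r (pairs among the g_i already reduce to 0 since G is a Gröbner basis):
g_1 = x_1 + 4*x_3**2, LT = x_1.
g_2 = x_2**2*x_3**2 + 20/9*x_3**4 - 8/3*x_3**2 - 1/3*x_3, LT = x_2**2*x_3**2.
r = 6*x_2*x_3 - 8*x_2 + 11, LT = x_2*x_3.

S(g_2,r): lcm = x_2**2*x_3**2. S = 4/3*x_2**2*x_3 - 11/6*x_2*x_3 + 20/9*x_3**4 - 8/3*x_3**2 - 1/3*x_3.
  reduce S modulo (g_1, g_2, r):
  remainder 16/9*x_2**2 - 44/9*x_2 + 20/9*x_3**4 - 8/3*x_3**2 - 1/3*x_3 + 121/36 ≠ 0; add m_4 = 16/9*x_2**2 - 44/9*x_2 + 20/9*x_3**4 - 8/3*x_3**2 - 1/3*x_3 + 121/36 to the basis.

S(g_2,m_4): lcm = x_2**2*x_3**2. S = 11/4*x_2*x_3**2 - 5/4*x_3**6 + 67/18*x_3**4 + 3/16*x_3**3 - 875/192*x_3**2 - 1/3*x_3.
  reduce S modulo (g_1, g_2, r, m_4):
  remainder 44/9*x_2 - 5/4*x_3**6 + 67/18*x_3**4 + 3/16*x_3**3 - 875/192*x_3**2 - 43/8*x_3 - 121/18 ≠ 0; add m_5 = 44/9*x_2 - 5/4*x_3**6 + 67/18*x_3**4 + 3/16*x_3**3 - 875/192*x_3**2 - 43/8*x_3 - 121/18 to the basis.

S(r,m_4): lcm = x_2**2*x_3. S = -4/3*x_2**2 + 11/4*x_2*x_3 + 11/6*x_2 - 5/4*x_3**5 + 3/2*x_3**3 + 3/16*x_3**2 - 121/64*x_3.
  reduce S modulo (g_1, g_2, r, m_4, m_5):
  remainder 15/32*x_3**6 - 5/4*x_3**5 + 13/48*x_3**4 + 183/128*x_3**3 - 53/512*x_3**2 - 1/8*x_3 ≠ 0; add m_6 = 15/32*x_3**6 - 5/4*x_3**5 + 13/48*x_3**4 + 183/128*x_3**3 - 53/512*x_3**2 - 1/8*x_3 to the basis.

The other S-polynomials (S(g_1,g_2), S(g_1,r), S(g_1,m_4), S(g_1,m_5), S(g_2,m_5), S(r,m_5), S(m_4,m_5), S(g_1,m_6), S(g_2,m_6), S(r,m_6), S(m_4,m_6), S(m_5,m_6)) all reduce to 0 modulo the current basis, so we have a Gröbner basis.
Inter-reduce: drop elements whose leading term is divisible by another's, tail-reduce, and make monic.
Reduced Gröbner basis: {x_1 + 4*x_3**2, x_2 - 15/22*x_3**5 + 10/11*x_3**4 + 9/11*x_3**3 - 87/88*x_3**2 - 411/352*x_3 - 11/8, x_3**6 - 8/3*x_3**5 + 26/45*x_3**4 + 61/20*x_3**3 - 53/240*x_3**2 - 4/15*x_3}.
The reduced Gröbner basis of I + (p) is {x_1 + 4*x_3**2, x_2 - 15/22*x_3**5 + 10/11*x_3**4 + 9/11*x_3**3 - 87/88*x_3**2 - 411/352*x_3 - 11/8, x_3**6 - 8/3*x_3**5 + 26/45*x_3**4 + 61/20*x_3**3 - 53/240*x_3**2 - 4/15*x_3} ≠ {1}, a proper ideal, so the enlarged system stays consistent: p is independent of I, with normal form 6*x_2*x_3 - 8*x_2 + 11.

6*x_2*x_3 - 8*x_2 + 11 is independent of I; its normal form modulo I is 6*x_2*x_3 - 8*x_2 + 11.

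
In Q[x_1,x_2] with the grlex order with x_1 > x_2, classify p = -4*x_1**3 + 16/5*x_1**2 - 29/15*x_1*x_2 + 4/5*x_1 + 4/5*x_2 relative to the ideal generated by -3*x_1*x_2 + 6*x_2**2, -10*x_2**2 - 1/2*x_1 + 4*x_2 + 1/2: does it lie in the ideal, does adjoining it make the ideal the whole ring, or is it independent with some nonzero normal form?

-4*x_1**3 + 16/5*x_1**2 - 29/15*x_1*x_2 + 4/5*x_1 + 4/5*x_2 is independent of I; its normal form modulo I is 1/30*x_1 + 8/15*x_2 - 1/30.

First compute the reduced Gröbner basis of I by Buchberger's algorithm.
f_1 = -3*x_1*x_2 + 6*x_2**2, LT = x_1*x_2.
f_2 = -10*x_2**2 - 1/2*x_1 + 4*x_2 + 1/2, LT = x_2**2.

S(f_1,f_2): lcm = x_1*x_2**2. S = -2*x_2**3 - 1/20*x_1**2 + 2/5*x_1*x_2 + 1/20*x_1.
  reduce S modulo (f_1, f_2):
  remainder -1/20*x_1**2 + 1/25*x_1 - 1/50*x_2 + 1/100 ≠ 0; add h_3 = -1/20*x_1**2 + 1/25*x_1 - 1/50*x_2 + 1/100 to the basis.

The other S-polynomials (S(f_1,h_3), S(f_2,h_3)) all reduce to 0 modulo the current basis, so we have a Gröbner basis.
Inter-reduce: drop elements whose leading term is divisible by another's, tail-reduce, and make monic.
Reduced Gröbner basis: {x_1**2 - 4/5*x_1 + 2/5*x_2 - 1/5, x_1*x_2 + 1/10*x_1 - 4/5*x_2 - 1/10, x_2**2 + 1/20*x_1 - 2/5*x_2 - 1/20}.
Label its elements g_1 = x_1**2 - 4/5*x_1 + 2/5*x_2 - 1/5, g_2 = x_1*x_2 + 1/10*x_1 - 4/5*x_2 - 1/10, g_3 = x_2**2 + 1/20*x_1 - 2/5*x_2 - 1/20.

Reduce p = -4*x_1**3 + 16/5*x_1**2 - 29/15*x_1*x_2 + 4/5*x_1 + 4/5*x_2 modulo G:
  leading term x_1**3: subtract (-4*x_1)·g_1 from -4*x_1**3 + 16/5*x_1**2 - 29/15*x_1*x_2 + 4/5*x_1 + 4/5*x_2 → -1/3*x_1*x_2 + 4/5*x_2
  leading term x_1*x_2: subtract (-1/3)·g_2 from -1/3*x_1*x_2 + 4/5*x_2 → 1/30*x_1 + 8/15*x_2 - 1/30
  leading term x_1: no divisor's leading term divides it; move 1/30*x_1 to the remainder.
  leading term x_2: no divisor's leading term divides it; move 8/15*x_2 to the remainder.
  leading term 1: no divisor's leading term divides it; move -1/30 to the remainder.
  normal form = 1/30*x_1 + 8/15*x_2 - 1/30.
The normal form is nonzero, so p ∉ I. Since p minus its normal form lies in I, I + (p) = I + (r) where r = 1/30*x_1 + 8/15*x_2 - 1/30; decide whether this ideal is the whole ring.
Run Buchberger on G together with r (pairs among the g_i already reduce to 0 since G is a Gröbner basis):
g_1 = x_1**2 - 4/5*x_1 + 2/5*x_2 - 1/5, LT = x_1**2.
g_2 = x_1*x_2 + 1/10*x_1 - 4/5*x_2 - 1/10, LT = x_1*x_2.
g_3 = x_2**2 + 1/20*x_1 - 2/5*x_2 - 1/20, LT = x_2**2.
r = 1/30*x_1 + 8/15*x_2 - 1/30, LT = x_1.

S(g_1,r): lcm = x_1**2. S = -16*x_1*x_2 + 1/5*x_1 + 2/5*x_2 - 1/5.
  reduce S modulo (g_1, g_2, g_3, r):
  remainder -206/5*x_2 ≠ 0; add m_5 = -206/5*x_2 to the basis.

The other S-polynomials (S(g_1,g_2), S(g_1,g_3), S(g_2,g_3), S(g_2,r), S(g_3,r), S(g_1,m_5), S(g_2,m_5), S(g_3,m_5), S(r,m_5)) all reduce to 0 modulo the current basis, so we have a Gröbner basis.
Inter-reduce: drop elements whose leading term is divisible by another's, tail-reduce, and make monic.
Reduced Gröbner basis: {x_1 - 1, x_2}.
The reduced Gröbner basis of I + (p) is {x_1 - 1, x_2} ≠ {1}, a proper ideal, so the enlarged system stays consistent: p is independent of I, with normal form 1/30*x_1 + 8/15*x_2 - 1/30.

The remainder on division by a Gröbner basis is unique — it is the normal form.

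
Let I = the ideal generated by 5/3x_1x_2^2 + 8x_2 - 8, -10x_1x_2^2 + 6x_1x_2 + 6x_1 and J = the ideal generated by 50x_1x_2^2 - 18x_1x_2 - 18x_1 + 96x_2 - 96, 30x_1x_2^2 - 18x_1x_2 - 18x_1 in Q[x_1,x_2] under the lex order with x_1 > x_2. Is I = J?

Equality of ideals is decidable: compute both reduced Gröbner bases (unique for the ordering) and check whether they agree.
Buchberger on the first generating set:
f_1 = 5/3x_1x_2^2 + 8x_2 - 8, LT = x_1x_2^2.
f_2 = -10x_1x_2^2 + 6x_1x_2 + 6x_1, LT = x_1x_2^2.

S(f_1,f_2): lcm = x_1x_2^2. S = 3/5x_1x_2 + 3/5x_1 + 24/5x_2 - 24/5.
  leading term x_1x_2: no divisor's leading term divides it; move 3/5x_1x_2 to the remainder.
  leading term x_1: no divisor's leading term divides it; move 3/5x_1 to the remainder.
  leading term x_2: no divisor's leading term divides it; move 24/5x_2 to the remainder.
  leading term 1: no divisor's leading term divides it; move -24/5 to the remainder.
  remainder 3/5x_1x_2 + 3/5x_1 + 24/5x_2 - 24/5 ≠ 0; add g_3 = 3/5x_1x_2 + 3/5x_1 + 24/5x_2 - 24/5 to the basis.

S(f_1,g_3): lcm = x_1x_2^2. S = -x_1x_2 - 8x_2^2 + 64/5x_2 - 24/5.
  leading term x_1x_2: subtract (-5/3)·g_3 from -x_1x_2 - 8x_2^2 + 64/5x_2 - 24/5 → x_1 - 8x_2^2 + 104/5x_2 - 64/5
  leading term x_1: no divisor's leading term divides it; move x_1 to the remainder.
  leading term x_2^2: no divisor's leading term divides it; move -8x_2^2 to the remainder.
  leading term x_2: no divisor's leading term divides it; move 104/5x_2 to the remainder.
  leading term 1: no divisor's leading term divides it; move -64/5 to the remainder.
  remainder x_1 - 8x_2^2 + 104/5x_2 - 64/5 ≠ 0; add g_4 = x_1 - 8x_2^2 + 104/5x_2 - 64/5 to the basis.

S(f_1,g_4): lcm = x_1x_2^2. S = 8x_2^4 - 104/5x_2^3 + 64/5x_2^2 + 24/5x_2 - 24/5.
  leading term x_2^4: no divisor's leading term divides it; move 8x_2^4 to the remainder.
  leading term x_2^3: no divisor's leading term divides it; move -104/5x_2^3 to the remainder.
  leading term x_2^2: no divisor's leading term divides it; move 64/5x_2^2 to the remainder.
  leading term x_2: no divisor's leading term divides it; move 24/5x_2 to the remainder.
  leading term 1: no divisor's leading term divides it; move -24/5 to the remainder.
  remainder 8x_2^4 - 104/5x_2^3 + 64/5x_2^2 + 24/5x_2 - 24/5 ≠ 0; add g_5 = 8x_2^4 - 104/5x_2^3 + 64/5x_2^2 + 24/5x_2 - 24/5 to the basis.

S(g_3,g_4): lcm = x_1x_2. S = x_1 + 8x_2^3 - 104/5x_2^2 + 104/5x_2 - 8.
  leading term x_1: subtract (1)·g_4 from x_1 + 8x_2^3 - 104/5x_2^2 + 104/5x_2 - 8 → 8x_2^3 - 64/5x_2^2 + 24/5
  leading term x_2^3: no divisor's leading term divides it; move 8x_2^3 to the remainder.
  leading term x_2^2: no divisor's leading term divides it; move -64/5x_2^2 to the remainder.
  leading term 1: no divisor's leading term divides it; move 24/5 to the remainder.
  remainder 8x_2^3 - 64/5x_2^2 + 24/5 ≠ 0; add g_6 = 8x_2^3 - 64/5x_2^2 + 24/5 to the basis.

The other S-polynomials (S(f_2,g_3), S(f_2,g_4), S(f_1,g_5), S(f_2,g_5), S(g_3,g_5), S(g_4,g_5), S(f_1,g_6), S(f_2,g_6), S(g_3,g_6), S(g_4,g_6), S(g_5,g_6)) all reduce to 0 modulo the current basis, so we have a Gröbner basis.
Inter-reduce: drop elements whose leading term is divisible by another's, tail-reduce, and make monic.
Reduced Gröbner basis: {x_1 - 8x_2^2 + 104/5x_2 - 64/5, x_2^3 - 8/5x_2^2 + 3/5}.

Buchberger on the second generating set:
h_1 = 50x_1x_2^2 - 18x_1x_2 - 18x_1 + 96x_2 - 96, LT = x_1x_2^2.
h_2 = 30x_1x_2^2 - 18x_1x_2 - 18x_1, LT = x_1x_2^2.

S(h_1,h_2): lcm = x_1x_2^2. S = 6/25x_1x_2 + 6/25x_1 + 48/25x_2 - 48/25.
  leading term x_1x_2: no divisor's leading term divides it; move 6/25x_1x_2 to the remainder.
  leading term x_1: no divisor's leading term divides it; move 6/25x_1 to the remainder.
  leading term x_2: no divisor's leading term divides it; move 48/25x_2 to the remainder.
  leading term 1: no divisor's leading term divides it; move -48/25 to the remainder.
  remainder 6/25x_1x_2 + 6/25x_1 + 48/25x_2 - 48/25 ≠ 0; add k_3 = 6/25x_1x_2 + 6/25x_1 + 48/25x_2 - 48/25 to the basis.

S(h_1,k_3): lcm = x_1x_2^2. S = -34/25x_1x_2 - 9/25x_1 - 8x_2^2 + 248/25x_2 - 48/25.
  leading term x_1x_2: subtract (-17/3)·k_3 from -34/25x_1x_2 - 9/25x_1 - 8x_2^2 + 248/25x_2 - 48/25 → x_1 - 8x_2^2 + 104/5x_2 - 64/5
  leading term x_1: no divisor's leading term divides it; move x_1 to the remainder.
  leading term x_2^2: no divisor's leading term divides it; move -8x_2^2 to the remainder.
  leading term x_2: no divisor's leading term divides it; move 104/5x_2 to the remainder.
  leading term 1: no divisor's leading term divides it; move -64/5 to the remainder.
  remainder x_1 - 8x_2^2 + 104/5x_2 - 64/5 ≠ 0; add k_4 = x_1 - 8x_2^2 + 104/5x_2 - 64/5 to the basis.

S(h_1,k_4): lcm = x_1x_2^2. S = -9/25x_1x_2 - 9/25x_1 + 8x_2^4 - 104/5x_2^3 + 64/5x_2^2 + 48/25x_2 - 48/25.
  leading term x_1x_2: subtract (-3/2)·k_3 from -9/25x_1x_2 - 9/25x_1 + 8x_2^4 - 104/5x_2^3 + 64/5x_2^2 + 48/25x_2 - 48/25 → 8x_2^4 - 104/5x_2^3 + 64/5x_2^2 + 24/5x_2 - 24/5
  leading term x_2^4: no divisor's leading term divides it; move 8x_2^4 to the remainder.
  leading term x_2^3: no divisor's leading term divides it; move -104/5x_2^3 to the remainder.
  leading term x_2^2: no divisor's leading term divides it; move 64/5x_2^2 to the remainder.
  leading term x_2: no divisor's leading term divides it; move 24/5x_2 to the remainder.
  leading term 1: no divisor's leading term divides it; move -24/5 to the remainder.
  remainder 8x_2^4 - 104/5x_2^3 + 64/5x_2^2 + 24/5x_2 - 24/5 ≠ 0; add k_5 = 8x_2^4 - 104/5x_2^3 + 64/5x_2^2 + 24/5x_2 - 24/5 to the basis.

S(k_3,k_4): lcm = x_1x_2. S = x_1 + 8x_2^3 - 104/5x_2^2 + 104/5x_2 - 8.
  leading term x_1: subtract (1)·k_4 from x_1 + 8x_2^3 - 104/5x_2^2 + 104/5x_2 - 8 → 8x_2^3 - 64/5x_2^2 + 24/5
  leading term x_2^3: no divisor's leading term divides it; move 8x_2^3 to the remainder.
  leading term x_2^2: no divisor's leading term divides it; move -64/5x_2^2 to the remainder.
  leading term 1: no divisor's leading term divides it; move 24/5 to the remainder.
  remainder 8x_2^3 - 64/5x_2^2 + 24/5 ≠ 0; add k_6 = 8x_2^3 - 64/5x_2^2 + 24/5 to the basis.

The other S-polynomials (S(h_2,k_3), S(h_2,k_4), S(h_1,k_5), S(h_2,k_5), S(k_3,k_5), S(k_4,k_5), S(h_1,k_6), S(h_2,k_6), S(k_3,k_6), S(k_4,k_6), S(k_5,k_6)) all reduce to 0 modulo the current basis, so we have a Gröbner basis.
Inter-reduce: drop elements whose leading term is divisible by another's, tail-reduce, and make monic.
Reduced Gröbner basis: {x_1 - 8x_2^2 + 104/5x_2 - 64/5, x_2^3 - 8/5x_2^2 + 3/5}.

Same reduced basis, so the two generating sets span the same ideal.

Yes, the ideals are equal.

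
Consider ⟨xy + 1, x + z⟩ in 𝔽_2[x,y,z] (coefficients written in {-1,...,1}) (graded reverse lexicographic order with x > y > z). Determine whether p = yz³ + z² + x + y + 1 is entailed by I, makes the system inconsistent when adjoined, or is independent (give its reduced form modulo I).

First compute the reduced Gröbner basis of I by Buchberger's algorithm.
f_1 = xy + 1, LT = xy.
f_2 = x + z, LT = x.

S(f_1,f_2): lcm = xy. S = yz + 1.
  leading term yz: no divisor's leading term divides it; move yz to the remainder.
  leading term 1: no divisor's leading term divides it; move 1 to the remainder.
  remainder yz + 1 ≠ 0; add h_3 = yz + 1 to the basis.

The other S-polynomials (S(f_1,h_3), S(f_2,h_3)) all reduce to 0 modulo the current basis, so we have a Gröbner basis.
Inter-reduce: drop elements whose leading term is divisible by another's, tail-reduce, and make monic.
Reduced Gröbner basis: {yz + 1, x + z}.
Label its elements g_1 = yz + 1, g_2 = x + z.

Reduce p = yz³ + z² + x + y + 1 modulo G:
  leading term yz³: subtract (z²)·g_1 from yz³ + z² + x + y + 1 → x + y + 1
  leading term x: subtract (1)·g_2 from x + y + 1 → y + z + 1
  leading term y: no divisor's leading term divides it; move y to the remainder.
  leading term z: no divisor's leading term divides it; move z to the remainder.
  leading term 1: no divisor's leading term divides it; move 1 to the remainder.
  normal form = y + z + 1.
The normal form is nonzero, so p ∉ I. Since p minus its normal form lies in I, I + (p) = I + (r) where r = y + z + 1; decide whether this ideal is the whole ring.
Run Buchberger on G together with r (pairs among the g_i already reduce to 0 since G is a Gröbner basis):
g_1 = yz + 1, LT = yz.
g_2 = x + z, LT = x.
r = y + z + 1, LT = y.

S(g_1,r): lcm = yz. S = z² + z + 1.
  leading term z²: no divisor's leading term divides it; move z² to the remainder.
  leading term z: no divisor's leading term divides it; move z to the remainder.
  leading term 1: no divisor's leading term divides it; move 1 to the remainder.
  remainder z² + z + 1 ≠ 0; add m_4 = z² + z + 1 to the basis.

The other S-polynomials (S(g_1,g_2), S(g_2,r), S(g_1,m_4), S(g_2,m_4), S(r,m_4)) all reduce to 0 modulo the current basis, so we have a Gröbner basis.
Inter-reduce: drop elements whose leading term is divisible by another's, tail-reduce, and make monic.
Reduced Gröbner basis: {z² + z + 1, x + z, y + z + 1}.
The reduced Gröbner basis of I + (p) is {z² + z + 1, x + z, y + z + 1} ≠ {1}, a proper ideal, so the enlarged system stays consistent: p is independent of I, with normal form y + z + 1.

yz³ + z² + x + y + 1 is independent of I; its normal form modulo I is y + z + 1.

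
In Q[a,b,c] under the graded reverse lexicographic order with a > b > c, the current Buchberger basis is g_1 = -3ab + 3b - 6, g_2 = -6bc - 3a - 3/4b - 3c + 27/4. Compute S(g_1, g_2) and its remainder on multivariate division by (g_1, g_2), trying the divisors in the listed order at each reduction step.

S(g_1, g_2) = -1/2a^2 - 1/8ab - 1/2ac - bc + 9/8a + 2c; remainder on division = -1/2a^2 - 1/2ac + 13/8a + 5/2c - 7/8.

lcm(LM(g_1), LM(g_2)) = abc.
S = (lcm/LT(g_1))·g_1 − (lcm/LT(g_2))·g_2 = -1/2a^2 - 1/8ab - 1/2ac - bc + 9/8a + 2c.
Reduce S modulo (g_1, g_2) in that order:
  leading term a^2: no divisor's leading term divides it; move -1/2a^2 to the remainder.
  leading term ab: subtract (1/24)·g_1 from -1/8ab - 1/2ac - bc + 9/8a + 2c → -1/2ac - bc + 9/8a - 1/8b + 2c + 1/4
  leading term ac: no divisor's leading term divides it; move -1/2ac to the remainder.
  leading term bc: subtract (1/6)·g_2 from -bc + 9/8a - 1/8b + 2c + 1/4 → 13/8a + 5/2c - 7/8
  leading term a: no divisor's leading term divides it; move 13/8a to the remainder.
  leading term c: no divisor's leading term divides it; move 5/2c to the remainder.
  leading term 1: no divisor's leading term divides it; move -7/8 to the remainder.
The remainder -1/2a^2 - 1/2ac + 13/8a + 5/2c - 7/8 is nonzero, so it would be added as the next basis element.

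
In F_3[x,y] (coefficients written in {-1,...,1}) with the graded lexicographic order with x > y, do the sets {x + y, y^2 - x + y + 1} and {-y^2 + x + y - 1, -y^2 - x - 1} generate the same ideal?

No, the ideals differ.

Equality of ideals is decidable: compute both reduced Gröbner bases (unique for the ordering) and check whether they agree.
Buchberger on the first generating set:
f_1 = x + y, LT = x.
f_2 = y^2 - x + y + 1, LT = y^2.

S(f_1,f_2): leading monomials are coprime, so the S-polynomial reduces to 0 (Buchberger's first criterion).
Every S-polynomial of the final basis reduces to 0, so we have a Gröbner basis.
Inter-reduce: drop elements whose leading term is divisible by another's, tail-reduce, and make monic.
Reduced Gröbner basis: {y^2 - y + 1, x + y}.

Buchberger on the second generating set:
h_1 = -y^2 + x + y - 1, LT = y^2.
h_2 = -y^2 - x - 1, LT = y^2.

S(h_1,h_2): lcm = y^2. S = x - y.
  leading term x: no divisor's leading term divides it; move x to the remainder.
  leading term y: no divisor's leading term divides it; move -y to the remainder.
  remainder x - y ≠ 0; add k_3 = x - y to the basis.

S(h_1,k_3): leading monomials are coprime, so the S-polynomial reduces to 0 (Buchberger's first criterion).
S(h_2,k_3): leading monomials are coprime, so the S-polynomial reduces to 0 (Buchberger's first criterion).
Every S-polynomial of the final basis reduces to 0, so we have a Gröbner basis.
Inter-reduce: drop elements whose leading term is divisible by another's, tail-reduce, and make monic.
Reduced Gröbner basis: {y^2 + y + 1, x - y}.

These differ, so the ideals are not equal.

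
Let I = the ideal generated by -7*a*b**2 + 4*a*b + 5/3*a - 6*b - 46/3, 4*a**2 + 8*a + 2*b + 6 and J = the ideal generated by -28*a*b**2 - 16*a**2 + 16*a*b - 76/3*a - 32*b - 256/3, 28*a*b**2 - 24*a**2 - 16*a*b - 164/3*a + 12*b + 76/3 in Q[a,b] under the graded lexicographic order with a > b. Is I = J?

Since reduced Gröbner bases are canonical representatives of ideals under a given ordering, it suffices to compute and compare them.
Buchberger on the first generating set:
f_1 = -7*a*b**2 + 4*a*b + 5/3*a - 6*b - 46/3, LT = a*b**2.
f_2 = 4*a**2 + 8*a + 2*b + 6, LT = a**2.

S(f_1,f_2): lcm = a**2*b**2. S = -4/7*a**2*b - 2*a*b**2 - 1/2*b**3 - 5/21*a**2 + 6/7*a*b - 3/2*b**2 + 46/21*a.
  leading term a**2*b: subtract (-1/7*b)·f_2 from -4/7*a**2*b - 2*a*b**2 - 1/2*b**3 - 5/21*a**2 + 6/7*a*b - 3/2*b**2 + 46/21*a → -2*a*b**2 - 1/2*b**3 - 5/21*a**2 + 2*a*b - 17/14*b**2 + 46/21*a + 6/7*b
  leading term a*b**2: subtract (2/7)·f_1 from -2*a*b**2 - 1/2*b**3 - 5/21*a**2 + 2*a*b - 17/14*b**2 + 46/21*a + 6/7*b → -1/2*b**3 - 5/21*a**2 + 6/7*a*b - 17/14*b**2 + 12/7*a + 18/7*b + 92/21
  leading term b**3: no divisor's leading term divides it; move -1/2*b**3 to the remainder.
  leading term a**2: subtract (-5/84)·f_2 from -5/21*a**2 + 6/7*a*b - 17/14*b**2 + 12/7*a + 18/7*b + 92/21 → 6/7*a*b - 17/14*b**2 + 46/21*a + 113/42*b + 199/42
  leading term a*b: no divisor's leading term divides it; move 6/7*a*b to the remainder.
  leading term b**2: no divisor's leading term divides it; move -17/14*b**2 to the remainder.
  leading term a: no divisor's leading term divides it; move 46/21*a to the remainder.
  leading term b: no divisor's leading term divides it; move 113/42*b to the remainder.
  leading term 1: no divisor's leading term divides it; move 199/42 to the remainder.
  remainder -1/2*b**3 + 6/7*a*b - 17/14*b**2 + 46/21*a + 113/42*b + 199/42 ≠ 0; add g_3 = -1/2*b**3 + 6/7*a*b - 17/14*b**2 + 46/21*a + 113/42*b + 199/42 to the basis.

S(f_1,g_3): lcm = a*b**3. S = 12/7*a**2*b - 3*a*b**2 + 92/21*a**2 + 36/7*a*b + 6/7*b**2 + 199/21*a + 46/21*b.
  leading term a**2*b: subtract (3/7*b)·f_2 from 12/7*a**2*b - 3*a*b**2 + 92/21*a**2 + 36/7*a*b + 6/7*b**2 + 199/21*a + 46/21*b → -3*a*b**2 + 92/21*a**2 + 12/7*a*b + 199/21*a - 8/21*b
  leading term a*b**2: subtract (3/7)·f_1 from -3*a*b**2 + 92/21*a**2 + 12/7*a*b + 199/21*a - 8/21*b → 92/21*a**2 + 184/21*a + 46/21*b + 46/7
  leading term a**2: subtract (23/21)·f_2 from 92/21*a**2 + 184/21*a + 46/21*b + 46/7 → 0
  remainder 0.

S(f_2,g_3): leading monomials are coprime, so the S-polynomial reduces to 0 (Buchberger's first criterion).
Every S-polynomial of the final basis reduces to 0, so we have a Gröbner basis.
Inter-reduce: drop elements whose leading term is divisible by another's, tail-reduce, and make monic.
Reduced Gröbner basis: {a*b**2 - 4/7*a*b - 5/21*a + 6/7*b + 46/21, b**3 - 12/7*a*b + 17/7*b**2 - 92/21*a - 113/21*b - 199/21, a**2 + 2*a + 1/2*b + 3/2}.

Buchberger on the second generating set:
h_1 = -28*a*b**2 - 16*a**2 + 16*a*b - 76/3*a - 32*b - 256/3, LT = a*b**2.
h_2 = 28*a*b**2 - 24*a**2 - 16*a*b - 164/3*a + 12*b + 76/3, LT = a*b**2.

S(h_1,h_2): lcm = a*b**2. S = 10/7*a**2 + 20/7*a + 5/7*b + 15/7.
  leading term a**2: no divisor's leading term divides it; move 10/7*a**2 to the remainder.
  leading term a: no divisor's leading term divides it; move 20/7*a to the remainder.
  leading term b: no divisor's leading term divides it; move 5/7*b to the remainder.
  leading term 1: no divisor's leading term divides it; move 15/7 to the remainder.
  remainder 10/7*a**2 + 20/7*a + 5/7*b + 15/7 ≠ 0; add k_3 = 10/7*a**2 + 20/7*a + 5/7*b + 15/7 to the basis.

S(h_1,k_3): lcm = a**2*b**2. S = 4/7*a**3 - 4/7*a**2*b - 2*a*b**2 - 1/2*b**3 + 19/21*a**2 + 8/7*a*b - 3/2*b**2 + 64/21*a.
  leading term a**3: subtract (2/5*a)·k_3 from 4/7*a**3 - 4/7*a**2*b - 2*a*b**2 - 1/2*b**3 + 19/21*a**2 + 8/7*a*b - 3/2*b**2 + 64/21*a → -4/7*a**2*b - 2*a*b**2 - 1/2*b**3 - 5/21*a**2 + 6/7*a*b - 3/2*b**2 + 46/21*a
  leading term a**2*b: subtract (-2/5*b)·k_3 from -4/7*a**2*b - 2*a*b**2 - 1/2*b**3 - 5/21*a**2 + 6/7*a*b - 3/2*b**2 + 46/21*a → -2*a*b**2 - 1/2*b**3 - 5/21*a**2 + 2*a*b - 17/14*b**2 + 46/21*a + 6/7*b
  leading term a*b**2: subtract (1/14)·h_1 from -2*a*b**2 - 1/2*b**3 - 5/21*a**2 + 2*a*b - 17/14*b**2 + 46/21*a + 6/7*b → -1/2*b**3 + 19/21*a**2 + 6/7*a*b - 17/14*b**2 + 4*a + 22/7*b + 128/21
  leading term b**3: no divisor's leading term divides it; move -1/2*b**3 to the remainder.
  leading term a**2: subtract (19/30)·k_3 from 19/21*a**2 + 6/7*a*b - 17/14*b**2 + 4*a + 22/7*b + 128/21 → 6/7*a*b - 17/14*b**2 + 46/21*a + 113/42*b + 199/42
  leading term a*b: no divisor's leading term divides it; move 6/7*a*b to the remainder.
  leading term b**2: no divisor's leading term divides it; move -17/14*b**2 to the remainder.
  leading term a: no divisor's leading term divides it; move 46/21*a to the remainder.
  leading term b: no divisor's leading term divides it; move 113/42*b to the remainder.
  leading term 1: no divisor's leading term divides it; move 199/42 to the remainder.
  remainder -1/2*b**3 + 6/7*a*b - 17/14*b**2 + 46/21*a + 113/42*b + 199/42 ≠ 0; add k_4 = -1/2*b**3 + 6/7*a*b - 17/14*b**2 + 46/21*a + 113/42*b + 199/42 to the basis.

S(h_2,k_3): lcm = a**2*b**2. S = -6/7*a**3 - 4/7*a**2*b - 2*a*b**2 - 1/2*b**3 - 41/21*a**2 + 3/7*a*b - 3/2*b**2 + 19/21*a.
  leading term a**3: subtract (-3/5*a)·k_3 from -6/7*a**3 - 4/7*a**2*b - 2*a*b**2 - 1/2*b**3 - 41/21*a**2 + 3/7*a*b - 3/2*b**2 + 19/21*a → -4/7*a**2*b - 2*a*b**2 - 1/2*b**3 - 5/21*a**2 + 6/7*a*b - 3/2*b**2 + 46/21*a
  leading term a**2*b: subtract (-2/5*b)·k_3 from -4/7*a**2*b - 2*a*b**2 - 1/2*b**3 - 5/21*a**2 + 6/7*a*b - 3/2*b**2 + 46/21*a → -2*a*b**2 - 1/2*b**3 - 5/21*a**2 + 2*a*b - 17/14*b**2 + 46/21*a + 6/7*b
  leading term a*b**2: subtract (1/14)·h_1 from -2*a*b**2 - 1/2*b**3 - 5/21*a**2 + 2*a*b - 17/14*b**2 + 46/21*a + 6/7*b → -1/2*b**3 + 19/21*a**2 + 6/7*a*b - 17/14*b**2 + 4*a + 22/7*b + 128/21
  leading term b**3: subtract (1)·k_4 from -1/2*b**3 + 19/21*a**2 + 6/7*a*b - 17/14*b**2 + 4*a + 22/7*b + 128/21 → 19/21*a**2 + 38/21*a + 19/42*b + 19/14
  leading term a**2: subtract (19/30)·k_3 from 19/21*a**2 + 38/21*a + 19/42*b + 19/14 → 0
  remainder 0.

S(h_1,k_4): lcm = a*b**3. S = 16/7*a**2*b - 3*a*b**2 + 92/21*a**2 + 44/7*a*b + 8/7*b**2 + 199/21*a + 64/21*b.
  leading term a**2*b: subtract (8/5*b)·k_3 from 16/7*a**2*b - 3*a*b**2 + 92/21*a**2 + 44/7*a*b + 8/7*b**2 + 199/21*a + 64/21*b → -3*a*b**2 + 92/21*a**2 + 12/7*a*b + 199/21*a - 8/21*b
  leading term a*b**2: subtract (3/28)·h_1 from -3*a*b**2 + 92/21*a**2 + 12/7*a*b + 199/21*a - 8/21*b → 128/21*a**2 + 256/21*a + 64/21*b + 64/7
  leading term a**2: subtract (64/15)·k_3 from 128/21*a**2 + 256/21*a + 64/21*b + 64/7 → 0
  remainder 0.

S(h_2,k_4): lcm = a*b**3. S = 6/7*a**2*b - 3*a*b**2 + 92/21*a**2 + 24/7*a*b + 3/7*b**2 + 199/21*a + 19/21*b.
  leading term a**2*b: subtract (3/5*b)·k_3 from 6/7*a**2*b - 3*a*b**2 + 92/21*a**2 + 24/7*a*b + 3/7*b**2 + 199/21*a + 19/21*b → -3*a*b**2 + 92/21*a**2 + 12/7*a*b + 199/21*a - 8/21*b
  leading term a*b**2: subtract (3/28)·h_1 from -3*a*b**2 + 92/21*a**2 + 12/7*a*b + 199/21*a - 8/21*b → 128/21*a**2 + 256/21*a + 64/21*b + 64/7
  leading term a**2: subtract (64/15)·k_3 from 128/21*a**2 + 256/21*a + 64/21*b + 64/7 → 0
  remainder 0.

S(k_3,k_4): leading monomials are coprime, so the S-polynomial reduces to 0 (Buchberger's first criterion).
Every S-polynomial of the final basis reduces to 0, so we have a Gröbner basis.
Inter-reduce: drop elements whose leading term is divisible by another's, tail-reduce, and make monic.
Reduced Gröbner basis: {a*b**2 - 4/7*a*b - 5/21*a + 6/7*b + 46/21, b**3 - 12/7*a*b + 17/7*b**2 - 92/21*a - 113/21*b - 199/21, a**2 + 2*a + 1/2*b + 3/2}.

These coincide, so the ideals are equal.

Yes, the ideals are equal.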